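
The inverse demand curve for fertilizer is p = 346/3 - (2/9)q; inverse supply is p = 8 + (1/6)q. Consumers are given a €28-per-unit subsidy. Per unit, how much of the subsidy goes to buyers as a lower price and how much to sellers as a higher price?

Buyers gain €16 per unit; sellers gain €12 per unit

Pre-subsidy: 346/3 - (2/9)q = 8 + (1/6)q gives q* = 276 and p* = 54.
With the rebate, buyers effectively pay pb = ps − 28, where ps is the price sellers receive.
On the curves, pb = 346/3 - (2/9)q and ps = 8 + (1/6)q; the wedge ps − pb = 28 gives 8 + (1/6)q − (346/3 - (2/9)q) = 28, so q' = 348.
Then pb = 346/3 − (2/9)·348 = 38 and ps = 8 + (1/6)·348 = 66.
Buyers' price falls by p* − pb = 54 − 38 = 16; sellers' price rises by ps − p* = 66 − 54 = 12.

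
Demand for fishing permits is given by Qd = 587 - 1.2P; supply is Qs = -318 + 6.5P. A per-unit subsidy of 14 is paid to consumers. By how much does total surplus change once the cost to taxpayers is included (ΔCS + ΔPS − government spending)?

Pre-subsidy: 587 - 1.2P = -318 + 6.5P gives P* = 9050/77, Q* = 34339/77.
With the rebate, buyers effectively pay Pb = Ps − 14, where Ps is the price sellers receive.
Demand in terms of Ps becomes Qd = 587 − 1.2(Ps − 14) = 603.8 - 1.2Ps. Setting this equal to supply: 603.8 - 1.2Ps = -318 + 6.5Ps, so Ps = 838/7.
Buyers pay Pb = 838/7 − 14 = 740/7; Q' = -318 + 6.5·(838/7) = 3221/7.
ΔCS = ½(34339/77 + 3221/7)(9050/77 − 740/7) = 4535050/847; ΔPS = ½(34339/77 + 3221/7)(838/7 − 9050/77) = 837240/847.
Government spending = 14 × 3221/7 = 6442.
Net change = 4535050/847 + 837240/847 − 6442 = -1092/11. The loss equals the DWL triangle ½·14·156/11.

Net change in total surplus = -1092/11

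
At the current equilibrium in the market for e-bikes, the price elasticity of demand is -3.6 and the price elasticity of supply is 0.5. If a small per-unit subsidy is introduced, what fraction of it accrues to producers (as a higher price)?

For a small subsidy around the equilibrium, the benefit split depends on the relative slopes, which at a point are proportional to the elasticities.
Buyer share = εs/(εs + |εd|) = 0.5/(0.5 + 3.6) = 5/41; seller share = |εd|/(εs + |εd|) = 36/41.
So producers capture 36/41 of the subsidy.

Producer share = 36/41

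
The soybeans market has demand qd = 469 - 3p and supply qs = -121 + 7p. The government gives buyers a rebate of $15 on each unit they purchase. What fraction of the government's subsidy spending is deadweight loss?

DWL / government spending = 63/1294

Pre-subsidy: 469 - 3p = -121 + 7p gives p* = 59, q* = 292.
With the rebate, buyers effectively pay pb = ps − 15, where ps is the price sellers receive.
Demand in terms of ps becomes qd = 469 − 3(ps − 15) = 514 - 3ps. Setting this equal to supply: 514 - 3ps = -121 + 7ps, so ps = 63.5.
Buyers pay pb = 63.5 − 15 = 48.5; q' = -121 + 7·63.5 = 323.5.
ΔCS = ½(292 + 323.5)(59 − 48.5) = 3231.375; ΔPS = ½(292 + 323.5)(63.5 − 59) = 1384.875.
Government spending = 15 × 323.5 = 4852.5.
DWL = ½ × 15 × (323.5 − 292) = 236.25; fraction = 236.25 / 4852.5 = 63/1294.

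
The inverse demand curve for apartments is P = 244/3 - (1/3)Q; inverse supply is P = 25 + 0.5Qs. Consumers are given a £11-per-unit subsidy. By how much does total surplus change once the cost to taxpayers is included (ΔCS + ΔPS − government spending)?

Net change in total surplus = -£72.6

Pre-subsidy: 244/3 - (1/3)Q = 25 + 0.5Q gives Q* = 67.6 and P* = 58.8.
With the rebate, buyers effectively pay Pb = Ps − 11, where Ps is the price sellers receive.
On the curves, Pb = 244/3 - (1/3)Q and Ps = 25 + 0.5Q; the wedge Ps − Pb = 11 gives 25 + 0.5Q − (244/3 - (1/3)Q) = 11, so Q' = 80.8.
Then Pb = 244/3 − (1/3)·80.8 = 54.4 and Ps = 25 + 0.5·80.8 = 65.4.
ΔCS = ½(67.6 + 80.8)(58.8 − 54.4) = 326.48; ΔPS = ½(67.6 + 80.8)(65.4 − 58.8) = 489.72.
Government spending = 11 × 80.8 = 888.8.
Net change = 326.48 + 489.72 − 888.8 = -72.6. The loss equals the DWL triangle ½·11·13.2.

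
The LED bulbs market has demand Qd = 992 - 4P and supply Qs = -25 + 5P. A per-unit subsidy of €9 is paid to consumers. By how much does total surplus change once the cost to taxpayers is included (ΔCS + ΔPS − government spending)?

Net change in total surplus = -€90

Pre-subsidy: 992 - 4P = -25 + 5P gives P* = 113, Q* = 540.
With the rebate, buyers effectively pay Pb = Ps − 9, where Ps is the price sellers receive.
Demand in terms of Ps becomes Qd = 992 − 4(Ps − 9) = 1028 - 4Ps. Setting this equal to supply: 1028 - 4Ps = -25 + 5Ps, so Ps = 117.
Buyers pay Pb = 117 − 9 = 108; Q' = -25 + 5·117 = 560.
ΔCS = ½(540 + 560)(113 − 108) = 2750; ΔPS = ½(540 + 560)(117 − 113) = 2200.
Government spending = 9 × 560 = 5040.
Net change = 2750 + 2200 − 5040 = -90. The loss equals the DWL triangle ½·9·20.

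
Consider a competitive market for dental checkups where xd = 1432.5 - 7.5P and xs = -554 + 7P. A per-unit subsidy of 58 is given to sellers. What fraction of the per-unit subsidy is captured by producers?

Pre-subsidy: 1432.5 - 7.5P = -554 + 7P gives P* = 137, x* = 405.
With the subsidy, sellers receive Ps = Pb + 58 for each unit, where Pb is the price buyers pay.
Supply in terms of Pb becomes xs = -554 + 7(Pb + 58) = -148 + 7Pb. Setting this equal to demand: 1432.5 - 7.5Pb = -148 + 7Pb, so Pb = 109.
Sellers receive Ps = 109 + 58 = 167; x' = 1432.5 − 7.5·109 = 615.
Buyers' price falls by P* − Pb = 137 − 109 = 28; sellers' price rises by Ps − P* = 167 − 137 = 30.
So producers capture 30/58 = 15/29 of each unit of subsidy.

Producer share = 15/29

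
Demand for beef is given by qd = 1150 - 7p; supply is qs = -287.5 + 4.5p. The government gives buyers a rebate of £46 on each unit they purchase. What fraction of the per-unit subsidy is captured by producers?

Pre-subsidy: 1150 - 7p = -287.5 + 4.5p gives p* = 125, q* = 275.
With the rebate, buyers effectively pay pb = ps − 46, where ps is the price sellers receive.
Demand in terms of ps becomes qd = 1150 − 7(ps − 46) = 1472 - 7ps. Setting this equal to supply: 1472 - 7ps = -287.5 + 4.5ps, so ps = 153.
Buyers pay pb = 153 − 46 = 107; q' = -287.5 + 4.5·153 = 401.
Buyers' price falls by p* − pb = 125 − 107 = 18; sellers' price rises by ps − p* = 153 − 125 = 28.
So producers capture 28/46 = 14/23 of each unit of subsidy.

Producer share = 14/23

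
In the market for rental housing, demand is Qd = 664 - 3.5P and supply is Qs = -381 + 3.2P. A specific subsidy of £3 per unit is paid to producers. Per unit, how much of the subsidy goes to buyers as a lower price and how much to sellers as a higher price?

Pre-subsidy: 664 - 3.5P = -381 + 3.2P gives P* = 10450/67, Q* = 7913/67.
With the subsidy, sellers receive Ps = Pb + 3 for each unit, where Pb is the price buyers pay.
Supply in terms of Pb becomes Qs = -381 + 3.2(Pb + 3) = -371.4 + 3.2Pb. Setting this equal to demand: 664 - 3.5Pb = -371.4 + 3.2Pb, so Pb = 10354/67.
Sellers receive Ps = 10354/67 + 3 = 10555/67; Q' = 664 − 3.5·(10354/67) = 8249/67.
Buyers' price falls by P* − Pb = 10450/67 − 10354/67 = 96/67; sellers' price rises by Ps − P* = 10555/67 − 10450/67 = 105/67.

Buyers gain 96/67 per unit; sellers gain 105/67 per unit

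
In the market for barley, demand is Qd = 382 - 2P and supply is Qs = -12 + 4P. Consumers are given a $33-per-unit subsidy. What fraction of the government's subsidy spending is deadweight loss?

Pre-subsidy: 382 - 2P = -12 + 4P gives P* = 197/3, Q* = 752/3.
With the rebate, buyers effectively pay Pb = Ps − 33, where Ps is the price sellers receive.
Demand in terms of Ps becomes Qd = 382 − 2(Ps − 33) = 448 - 2Ps. Setting this equal to supply: 448 - 2Ps = -12 + 4Ps, so Ps = 230/3.
Buyers pay Pb = 230/3 − 33 = 131/3; Q' = -12 + 4·(230/3) = 884/3.
ΔCS = ½(752/3 + 884/3)(197/3 − 131/3) = 17996/3; ΔPS = ½(752/3 + 884/3)(230/3 − 197/3) = 8998/3.
Government spending = 33 × 884/3 = 9724.
DWL = ½ × 33 × (884/3 − 752/3) = 726; fraction = 726 / 9724 = 33/442.

DWL / government spending = 33/442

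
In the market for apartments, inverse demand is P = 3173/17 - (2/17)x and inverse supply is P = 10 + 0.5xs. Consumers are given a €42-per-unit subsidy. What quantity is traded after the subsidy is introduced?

Pre-subsidy: 3173/17 - (2/17)x = 10 + 0.5x gives x* = 286 and P* = 153.
With the rebate, buyers effectively pay Pb = Ps − 42, where Ps is the price sellers receive.
On the curves, Pb = 3173/17 - (2/17)x and Ps = 10 + 0.5x; the wedge Ps − Pb = 42 gives 10 + 0.5x − (3173/17 - (2/17)x) = 42, so x' = 354.
Then Pb = 3173/17 − (2/17)·354 = 145 and Ps = 10 + 0.5·354 = 187.

x' = 354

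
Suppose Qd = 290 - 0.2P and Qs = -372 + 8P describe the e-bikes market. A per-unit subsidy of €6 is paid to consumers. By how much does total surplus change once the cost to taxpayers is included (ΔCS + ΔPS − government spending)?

Pre-subsidy: 290 - 0.2P = -372 + 8P gives P* = 3310/41, Q* = 11228/41.
With the rebate, buyers effectively pay Pb = Ps − 6, where Ps is the price sellers receive.
Demand in terms of Ps becomes Qd = 290 − 0.2(Ps − 6) = 291.2 - 0.2Ps. Setting this equal to supply: 291.2 - 0.2Ps = -372 + 8Ps, so Ps = 3316/41.
Buyers pay Pb = 3316/41 − 6 = 3070/41; Q' = -372 + 8·(3316/41) = 11276/41.
ΔCS = ½(11228/41 + 11276/41)(3310/41 − 3070/41) = 2700480/1681; ΔPS = ½(11228/41 + 11276/41)(3316/41 − 3310/41) = 67512/1681.
Government spending = 6 × 11276/41 = 67656/41.
Net change = 2700480/1681 + 67512/1681 − 67656/41 = -144/41. The loss equals the DWL triangle ½·6·48/41.

Net change in total surplus = -144/41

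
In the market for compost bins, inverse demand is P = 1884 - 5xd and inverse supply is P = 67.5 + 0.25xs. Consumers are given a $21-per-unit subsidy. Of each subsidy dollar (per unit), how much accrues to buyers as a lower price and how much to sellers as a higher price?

Pre-subsidy: 1884 - 5x = 67.5 + 0.25x gives x* = 346 and P* = 154.
With the rebate, buyers effectively pay Pb = Ps − 21, where Ps is the price sellers receive.
On the curves, Pb = 1884 - 5x and Ps = 67.5 + 0.25x; the wedge Ps − Pb = 21 gives 67.5 + 0.25x − (1884 - 5x) = 21, so x' = 350.
Then Pb = 1884 − 5·350 = 134 and Ps = 67.5 + 0.25·350 = 155.
Buyers' price falls by P* − Pb = 154 − 134 = 20; sellers' price rises by Ps − P* = 155 − 154 = 1.

Buyers gain $20 per unit; sellers gain $1 per unit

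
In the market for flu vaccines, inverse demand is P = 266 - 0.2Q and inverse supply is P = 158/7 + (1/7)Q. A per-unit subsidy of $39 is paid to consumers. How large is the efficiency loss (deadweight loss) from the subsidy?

Pre-subsidy: 266 - 0.2Q = 158/7 + (1/7)Q gives Q* = 710 and P* = 124.
With the rebate, buyers effectively pay Pb = Ps − 39, where Ps is the price sellers receive.
On the curves, Pb = 266 - 0.2Q and Ps = 158/7 + (1/7)Q; the wedge Ps − Pb = 39 gives 158/7 + (1/7)Q − (266 - 0.2Q) = 39, so Q' = 823.75.
Then Pb = 266 − 0.2·823.75 = 101.25 and Ps = 158/7 + (1/7)·823.75 = 140.25.
The subsidy expands output by 823.75 − 710 = 113.75 past the efficient level; on those units the gap between marginal cost and willingness to pay runs from 0 up to 39.
DWL = ½ × 39 × 113.75 = 2218.125.

Deadweight loss = $2218.125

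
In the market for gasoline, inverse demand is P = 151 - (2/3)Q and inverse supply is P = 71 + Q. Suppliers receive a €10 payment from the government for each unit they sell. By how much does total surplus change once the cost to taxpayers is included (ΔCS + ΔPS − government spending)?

Net change in total surplus = -€30

Pre-subsidy: 151 - (2/3)Q = 71 + Q gives Q* = 48 and P* = 119.
With the subsidy, sellers receive Ps = Pb + 10 for each unit, where Pb is the price buyers pay.
On the curves, Pb = 151 - (2/3)Q and Ps = 71 + Q; the wedge Ps − Pb = 10 gives 71 + Q − (151 - (2/3)Q) = 10, so Q' = 54.
Then Pb = 151 − (2/3)·54 = 115 and Ps = 71 + 1·54 = 125.
ΔCS = ½(48 + 54)(119 − 115) = 204; ΔPS = ½(48 + 54)(125 − 119) = 306.
Government spending = 10 × 54 = 540.
Net change = 204 + 306 − 540 = -30. The loss equals the DWL triangle ½·10·6.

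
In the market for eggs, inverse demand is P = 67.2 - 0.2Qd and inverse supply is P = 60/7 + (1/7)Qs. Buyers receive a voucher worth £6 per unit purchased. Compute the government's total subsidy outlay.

Government cost = £1131

Pre-subsidy: 67.2 - 0.2Q = 60/7 + (1/7)Q gives Q* = 171 and P* = 33.
With the rebate, buyers effectively pay Pb = Ps − 6, where Ps is the price sellers receive.
On the curves, Pb = 67.2 - 0.2Q and Ps = 60/7 + (1/7)Q; the wedge Ps − Pb = 6 gives 60/7 + (1/7)Q − (67.2 - 0.2Q) = 6, so Q' = 188.5.
Then Pb = 67.2 − 0.2·188.5 = 29.5 and Ps = 60/7 + (1/7)·188.5 = 35.5.
Government outlay = subsidy × quantity = 6 × 188.5 = 1131.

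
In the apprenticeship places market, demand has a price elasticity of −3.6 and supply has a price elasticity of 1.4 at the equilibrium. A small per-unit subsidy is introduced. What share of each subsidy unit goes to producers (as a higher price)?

For a small subsidy around the equilibrium, the benefit split depends on the relative slopes, which at a point are proportional to the elasticities.
Buyer share = εs/(εs + |εd|) = 1.4/(1.4 + 3.6) = 0.28; seller share = |εd|/(εs + |εd|) = 0.72.
So producers capture 0.72 of the subsidy.

Producer share = 0.72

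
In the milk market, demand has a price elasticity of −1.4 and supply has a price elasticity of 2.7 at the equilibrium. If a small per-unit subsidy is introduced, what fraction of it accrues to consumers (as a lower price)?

Consumer share = 27/41

For a small subsidy around the equilibrium, the benefit split depends on the relative slopes, which at a point are proportional to the elasticities.
Buyer share = εs/(εs + |εd|) = 2.7/(2.7 + 1.4) = 27/41; seller share = |εd|/(εs + |εd|) = 14/41.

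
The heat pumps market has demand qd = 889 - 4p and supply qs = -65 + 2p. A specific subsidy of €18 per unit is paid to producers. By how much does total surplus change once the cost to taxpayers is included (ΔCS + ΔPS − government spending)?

Net change in total surplus = -€216

Pre-subsidy: 889 - 4p = -65 + 2p gives p* = 159, q* = 253.
With the subsidy, sellers receive ps = pb + 18 for each unit, where pb is the price buyers pay.
Supply in terms of pb becomes qs = -65 + 2(pb + 18) = -29 + 2pb. Setting this equal to demand: 889 - 4pb = -29 + 2pb, so pb = 153.
Sellers receive ps = 153 + 18 = 171; q' = 889 − 4·153 = 277.
ΔCS = ½(253 + 277)(159 − 153) = 1590; ΔPS = ½(253 + 277)(171 − 159) = 3180.
Government spending = 18 × 277 = 4986.
Net change = 1590 + 3180 − 4986 = -216. The loss equals the DWL triangle ½·18·24.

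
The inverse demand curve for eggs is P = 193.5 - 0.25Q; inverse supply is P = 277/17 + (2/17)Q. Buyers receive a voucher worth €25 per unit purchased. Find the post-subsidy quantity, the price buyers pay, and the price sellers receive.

Q' = 550; buyers pay €56; sellers receive €81

Pre-subsidy: 193.5 - 0.25Q = 277/17 + (2/17)Q gives Q* = 482 and P* = 73.
With the rebate, buyers effectively pay Pb = Ps − 25, where Ps is the price sellers receive.
On the curves, Pb = 193.5 - 0.25Q and Ps = 277/17 + (2/17)Q; the wedge Ps − Pb = 25 gives 277/17 + (2/17)Q − (193.5 - 0.25Q) = 25, so Q' = 550.
Then Pb = 193.5 − 0.25·550 = 56 and Ps = 277/17 + (2/17)·550 = 81.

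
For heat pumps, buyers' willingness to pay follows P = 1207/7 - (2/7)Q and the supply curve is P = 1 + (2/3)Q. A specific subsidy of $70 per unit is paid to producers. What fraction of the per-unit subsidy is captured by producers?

Pre-subsidy: 1207/7 - (2/7)Q = 1 + (2/3)Q gives Q* = 180 and P* = 121.
With the subsidy, sellers receive Ps = Pb + 70 for each unit, where Pb is the price buyers pay.
On the curves, Pb = 1207/7 - (2/7)Q and Ps = 1 + (2/3)Q; the wedge Ps − Pb = 70 gives 1 + (2/3)Q − (1207/7 - (2/7)Q) = 70, so Q' = 253.5.
Then Pb = 1207/7 − (2/7)·253.5 = 100 and Ps = 1 + (2/3)·253.5 = 170.
Buyers' price falls by P* − Pb = 121 − 100 = 21; sellers' price rises by Ps − P* = 170 − 121 = 49.
So producers capture 49/70 = 0.7 of each unit of subsidy.

Producer share = 0.7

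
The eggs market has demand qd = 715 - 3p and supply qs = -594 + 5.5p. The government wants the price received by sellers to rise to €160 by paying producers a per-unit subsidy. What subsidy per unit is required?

Required subsidy s = €17 per unit

At a seller price of 160, quantity supplied is -594 + 5.5·160 = 286.
Buyers absorb 286 only when they pay pb with 715 − 3·pb = 286, i.e. pb = 143.
s = ps − pb = 160 − 143 = 17.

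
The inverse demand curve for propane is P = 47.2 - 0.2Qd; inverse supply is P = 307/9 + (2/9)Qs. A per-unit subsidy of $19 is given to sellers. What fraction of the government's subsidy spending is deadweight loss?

Pre-subsidy: 47.2 - 0.2Q = 307/9 + (2/9)Q gives Q* = 31 and P* = 41.
With the subsidy, sellers receive Ps = Pb + 19 for each unit, where Pb is the price buyers pay.
On the curves, Pb = 47.2 - 0.2Q and Ps = 307/9 + (2/9)Q; the wedge Ps − Pb = 19 gives 307/9 + (2/9)Q − (47.2 - 0.2Q) = 19, so Q' = 76.
Then Pb = 47.2 − 0.2·76 = 32 and Ps = 307/9 + (2/9)·76 = 51.
ΔCS = ½(31 + 76)(41 − 32) = 481.5; ΔPS = ½(31 + 76)(51 − 41) = 535.
Government spending = 19 × 76 = 1444.
DWL = ½ × 19 × (76 − 31) = 427.5; fraction = 427.5 / 1444 = 45/152.

DWL / government spending = 45/152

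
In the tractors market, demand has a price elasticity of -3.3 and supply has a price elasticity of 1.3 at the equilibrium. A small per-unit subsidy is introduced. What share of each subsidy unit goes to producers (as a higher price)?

For a small subsidy around the equilibrium, the benefit split depends on the relative slopes, which at a point are proportional to the elasticities.
Buyer share = εs/(εs + |εd|) = 1.3/(1.3 + 3.3) = 13/46; seller share = |εd|/(εs + |εd|) = 33/46.
So producers capture 33/46 of the subsidy.

Producer share = 33/46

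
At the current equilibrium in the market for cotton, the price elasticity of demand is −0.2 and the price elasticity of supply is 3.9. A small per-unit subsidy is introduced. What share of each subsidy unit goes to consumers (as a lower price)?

Consumer share = 39/41

For a small subsidy around the equilibrium, the benefit split depends on the relative slopes, which at a point are proportional to the elasticities.
Buyer share = εs/(εs + |εd|) = 3.9/(3.9 + 0.2) = 39/41; seller share = |εd|/(εs + |εd|) = 2/41.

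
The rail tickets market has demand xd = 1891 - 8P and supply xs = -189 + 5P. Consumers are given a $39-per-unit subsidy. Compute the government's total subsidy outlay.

Government cost = $28509

Pre-subsidy: 1891 - 8P = -189 + 5P gives P* = 160, x* = 611.
With the rebate, buyers effectively pay Pb = Ps − 39, where Ps is the price sellers receive.
Demand in terms of Ps becomes xd = 1891 − 8(Ps − 39) = 2203 - 8Ps. Setting this equal to supply: 2203 - 8Ps = -189 + 5Ps, so Ps = 184.
Buyers pay Pb = 184 − 39 = 145; x' = -189 + 5·184 = 731.
Government outlay = subsidy × quantity = 39 × 731 = 28509.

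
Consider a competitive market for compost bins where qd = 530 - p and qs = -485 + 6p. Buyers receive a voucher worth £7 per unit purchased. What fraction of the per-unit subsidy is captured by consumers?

Consumer share = 6/7

Pre-subsidy: 530 - p = -485 + 6p gives p* = 145, q* = 385.
With the rebate, buyers effectively pay pb = ps − 7, where ps is the price sellers receive.
Demand in terms of ps becomes qd = 530 − 1(ps − 7) = 537 - ps. Setting this equal to supply: 537 - ps = -485 + 6ps, so ps = 146.
Buyers pay pb = 146 − 7 = 139; q' = -485 + 6·146 = 391.
Buyers' price falls by p* − pb = 145 − 139 = 6; sellers' price rises by ps − p* = 146 − 145 = 1.
So consumers capture 6/7 = 6/7 of each unit of subsidy.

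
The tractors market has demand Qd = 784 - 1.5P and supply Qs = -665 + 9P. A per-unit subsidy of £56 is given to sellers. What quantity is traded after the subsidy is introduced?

Pre-subsidy: 784 - 1.5P = -665 + 9P gives P* = 138, Q* = 577.
With the subsidy, sellers receive Ps = Pb + 56 for each unit, where Pb is the price buyers pay.
Supply in terms of Pb becomes Qs = -665 + 9(Pb + 56) = -161 + 9Pb. Setting this equal to demand: 784 - 1.5Pb = -161 + 9Pb, so Pb = 90.
Sellers receive Ps = 90 + 56 = 146; Q' = 784 − 1.5·90 = 649.

Q' = 649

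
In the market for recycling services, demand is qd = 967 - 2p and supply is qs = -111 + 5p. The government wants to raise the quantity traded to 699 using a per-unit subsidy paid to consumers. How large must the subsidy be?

At q = 699, invert demand for the buyer price: pb = (967 − 699)/2 = 134; invert supply for the seller price: ps = (699 − (-111))/5 = 162.
The subsidy must fill the gap: s = ps − pb = 162 − 134 = 28.

Required subsidy s = 28 per unit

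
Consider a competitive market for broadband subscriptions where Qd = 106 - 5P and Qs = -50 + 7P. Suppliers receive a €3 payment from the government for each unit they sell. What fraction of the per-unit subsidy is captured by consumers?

Pre-subsidy: 106 - 5P = -50 + 7P gives P* = 13, Q* = 41.
With the subsidy, sellers receive Ps = Pb + 3 for each unit, where Pb is the price buyers pay.
Supply in terms of Pb becomes Qs = -50 + 7(Pb + 3) = -29 + 7Pb. Setting this equal to demand: 106 - 5Pb = -29 + 7Pb, so Pb = 11.25.
Sellers receive Ps = 11.25 + 3 = 14.25; Q' = 106 − 5·11.25 = 49.75.
Buyers' price falls by P* − Pb = 13 − 11.25 = 1.75; sellers' price rises by Ps − P* = 14.25 − 13 = 1.25.
So consumers capture 1.75/3 = 7/12 of each unit of subsidy.

Consumer share = 7/12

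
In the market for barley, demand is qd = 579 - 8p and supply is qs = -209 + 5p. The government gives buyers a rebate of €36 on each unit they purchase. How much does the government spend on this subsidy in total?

Pre-subsidy: 579 - 8p = -209 + 5p gives p* = 788/13, q* = 1223/13.
With the rebate, buyers effectively pay pb = ps − 36, where ps is the price sellers receive.
Demand in terms of ps becomes qd = 579 − 8(ps − 36) = 867 - 8ps. Setting this equal to supply: 867 - 8ps = -209 + 5ps, so ps = 1076/13.
Buyers pay pb = 1076/13 − 36 = 608/13; q' = -209 + 5·(1076/13) = 2663/13.
Government outlay = subsidy × quantity = 36 × 2663/13 = 95868/13.

Government cost = 95868/13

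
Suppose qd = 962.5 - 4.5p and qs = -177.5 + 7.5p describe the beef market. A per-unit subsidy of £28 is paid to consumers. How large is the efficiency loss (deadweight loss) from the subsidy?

Pre-subsidy: 962.5 - 4.5p = -177.5 + 7.5p gives p* = 95, q* = 535.
With the rebate, buyers effectively pay pb = ps − 28, where ps is the price sellers receive.
Demand in terms of ps becomes qd = 962.5 − 4.5(ps − 28) = 1088.5 - 4.5ps. Setting this equal to supply: 1088.5 - 4.5ps = -177.5 + 7.5ps, so ps = 105.5.
Buyers pay pb = 105.5 − 28 = 77.5; q' = -177.5 + 7.5·105.5 = 613.75.
The subsidy expands output by 613.75 − 535 = 78.75 past the efficient level; on those units the gap between marginal cost and willingness to pay runs from 0 up to 28.
DWL = ½ × 28 × 78.75 = 1102.5.

Deadweight loss = £1102.5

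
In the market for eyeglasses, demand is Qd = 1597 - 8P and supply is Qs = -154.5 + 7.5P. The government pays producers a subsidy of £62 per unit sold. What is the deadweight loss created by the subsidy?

Deadweight loss = £7440

Pre-subsidy: 1597 - 8P = -154.5 + 7.5P gives P* = 113, Q* = 693.
With the subsidy, sellers receive Ps = Pb + 62 for each unit, where Pb is the price buyers pay.
Supply in terms of Pb becomes Qs = -154.5 + 7.5(Pb + 62) = 310.5 + 7.5Pb. Setting this equal to demand: 1597 - 8Pb = 310.5 + 7.5Pb, so Pb = 83.
Sellers receive Ps = 83 + 62 = 145; Q' = 1597 − 8·83 = 933.
The subsidy expands output by 933 − 693 = 240 past the efficient level; on those units the gap between marginal cost and willingness to pay runs from 0 up to 62.
DWL = ½ × 62 × 240 = 7440.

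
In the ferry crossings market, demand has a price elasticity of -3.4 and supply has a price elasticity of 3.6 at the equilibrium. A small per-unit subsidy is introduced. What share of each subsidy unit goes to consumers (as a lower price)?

For a small subsidy around the equilibrium, the benefit split depends on the relative slopes, which at a point are proportional to the elasticities.
Buyer share = εs/(εs + |εd|) = 3.6/(3.6 + 3.4) = 18/35; seller share = |εd|/(εs + |εd|) = 17/35.

Consumer share = 18/35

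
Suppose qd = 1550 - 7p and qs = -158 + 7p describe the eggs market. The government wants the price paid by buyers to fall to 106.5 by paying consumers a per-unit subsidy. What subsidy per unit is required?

Required subsidy s = 31 per unit

At a buyer price of 106.5, quantity demanded is 1550 − 7·106.5 = 804.5.
Sellers supply 804.5 only when they receive ps with -158 + 7·ps = 804.5, i.e. ps = 137.5.
s = ps − pb = 137.5 − 106.5 = 31.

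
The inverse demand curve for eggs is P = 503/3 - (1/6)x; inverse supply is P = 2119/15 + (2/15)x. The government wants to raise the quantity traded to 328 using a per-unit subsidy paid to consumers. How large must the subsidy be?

Required subsidy s = 72 per unit

At x = 328, from the demand curve buyers pay Pb = 503/3 − (1/6)·328 = 113; from the supply curve sellers need Ps = 2119/15 + (2/15)·328 = 185.
The subsidy must fill the gap: s = Ps − Pb = 185 − 113 = 72.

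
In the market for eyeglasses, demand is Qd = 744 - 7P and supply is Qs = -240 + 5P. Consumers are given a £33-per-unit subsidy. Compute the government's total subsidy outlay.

Government cost = £8786.25

Pre-subsidy: 744 - 7P = -240 + 5P gives P* = 82, Q* = 170.
With the rebate, buyers effectively pay Pb = Ps − 33, where Ps is the price sellers receive.
Demand in terms of Ps becomes Qd = 744 − 7(Ps − 33) = 975 - 7Ps. Setting this equal to supply: 975 - 7Ps = -240 + 5Ps, so Ps = 101.25.
Buyers pay Pb = 101.25 − 33 = 68.25; Q' = -240 + 5·101.25 = 266.25.
Government outlay = subsidy × quantity = 33 × 266.25 = 8786.25.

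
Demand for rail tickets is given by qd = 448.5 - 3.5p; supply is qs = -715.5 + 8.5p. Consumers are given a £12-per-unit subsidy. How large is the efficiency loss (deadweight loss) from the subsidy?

Pre-subsidy: 448.5 - 3.5p = -715.5 + 8.5p gives p* = 97, q* = 109.
With the rebate, buyers effectively pay pb = ps − 12, where ps is the price sellers receive.
Demand in terms of ps becomes qd = 448.5 − 3.5(ps − 12) = 490.5 - 3.5ps. Setting this equal to supply: 490.5 - 3.5ps = -715.5 + 8.5ps, so ps = 100.5.
Buyers pay pb = 100.5 − 12 = 88.5; q' = -715.5 + 8.5·100.5 = 138.75.
The subsidy expands output by 138.75 − 109 = 29.75 past the efficient level; on those units the gap between marginal cost and willingness to pay runs from 0 up to 12.
DWL = ½ × 12 × 29.75 = 178.5.

Deadweight loss = £178.5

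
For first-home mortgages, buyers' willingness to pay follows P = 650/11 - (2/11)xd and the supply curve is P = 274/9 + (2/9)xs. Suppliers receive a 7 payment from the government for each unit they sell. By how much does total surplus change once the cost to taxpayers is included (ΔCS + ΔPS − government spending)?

Pre-subsidy: 650/11 - (2/11)x = 274/9 + (2/9)x gives x* = 70.9 and P* = 46.2.
With the subsidy, sellers receive Ps = Pb + 7 for each unit, where Pb is the price buyers pay.
On the curves, Pb = 650/11 - (2/11)x and Ps = 274/9 + (2/9)x; the wedge Ps − Pb = 7 gives 274/9 + (2/9)x − (650/11 - (2/11)x) = 7, so x' = 88.225.
Then Pb = 650/11 − (2/11)·88.225 = 43.05 and Ps = 274/9 + (2/9)·88.225 = 50.05.
ΔCS = ½(70.9 + 88.225)(46.2 − 43.05) = 250.621875; ΔPS = ½(70.9 + 88.225)(50.05 − 46.2) = 306.315625.
Government spending = 7 × 88.225 = 617.575.
Net change = 250.621875 + 306.315625 − 617.575 = -60.6375. The loss equals the DWL triangle ½·7·17.325.

Net change in total surplus = -60.6375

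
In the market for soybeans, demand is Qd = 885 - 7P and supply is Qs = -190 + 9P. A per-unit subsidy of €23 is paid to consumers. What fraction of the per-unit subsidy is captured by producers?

Producer share = 0.4375

Pre-subsidy: 885 - 7P = -190 + 9P gives P* = 67.1875, Q* = 414.6875.
With the rebate, buyers effectively pay Pb = Ps − 23, where Ps is the price sellers receive.
Demand in terms of Ps becomes Qd = 885 − 7(Ps − 23) = 1046 - 7Ps. Setting this equal to supply: 1046 - 7Ps = -190 + 9Ps, so Ps = 77.25.
Buyers pay Pb = 77.25 − 23 = 54.25; Q' = -190 + 9·77.25 = 505.25.
Buyers' price falls by P* − Pb = 67.1875 − 54.25 = 12.9375; sellers' price rises by Ps − P* = 77.25 − 67.1875 = 10.0625.
So producers capture 10.0625/23 = 0.4375 of each unit of subsidy.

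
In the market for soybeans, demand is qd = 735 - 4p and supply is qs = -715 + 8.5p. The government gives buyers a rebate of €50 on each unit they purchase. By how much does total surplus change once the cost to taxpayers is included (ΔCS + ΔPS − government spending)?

Pre-subsidy: 735 - 4p = -715 + 8.5p gives p* = 116, q* = 271.
With the rebate, buyers effectively pay pb = ps − 50, where ps is the price sellers receive.
Demand in terms of ps becomes qd = 735 − 4(ps − 50) = 935 - 4ps. Setting this equal to supply: 935 - 4ps = -715 + 8.5ps, so ps = 132.
Buyers pay pb = 132 − 50 = 82; q' = -715 + 8.5·132 = 407.
ΔCS = ½(271 + 407)(116 − 82) = 11526; ΔPS = ½(271 + 407)(132 − 116) = 5424.
Government spending = 50 × 407 = 20350.
Net change = 11526 + 5424 − 20350 = -3400. The loss equals the DWL triangle ½·50·136.

Net change in total surplus = -€3400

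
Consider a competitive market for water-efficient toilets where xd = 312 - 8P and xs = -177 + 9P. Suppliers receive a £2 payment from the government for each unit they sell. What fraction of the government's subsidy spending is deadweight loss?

DWL / government spending = 0.046875

Pre-subsidy: 312 - 8P = -177 + 9P gives P* = 489/17, x* = 1392/17.
With the subsidy, sellers receive Ps = Pb + 2 for each unit, where Pb is the price buyers pay.
Supply in terms of Pb becomes xs = -177 + 9(Pb + 2) = -159 + 9Pb. Setting this equal to demand: 312 - 8Pb = -159 + 9Pb, so Pb = 471/17.
Sellers receive Ps = 471/17 + 2 = 505/17; x' = 312 − 8·(471/17) = 1536/17.
ΔCS = ½(1392/17 + 1536/17)(489/17 − 471/17) = 26352/289; ΔPS = ½(1392/17 + 1536/17)(505/17 − 489/17) = 23424/289.
Government spending = 2 × 1536/17 = 3072/17.
DWL = ½ × 2 × (1536/17 − 1392/17) = 144/17; fraction = (144/17) / (3072/17) = 0.046875.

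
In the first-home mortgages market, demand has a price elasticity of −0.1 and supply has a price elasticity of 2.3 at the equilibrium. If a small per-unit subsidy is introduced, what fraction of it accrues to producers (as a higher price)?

Producer share = 1/24

For a small subsidy around the equilibrium, the benefit split depends on the relative slopes, which at a point are proportional to the elasticities.
Buyer share = εs/(εs + |εd|) = 2.3/(2.3 + 0.1) = 23/24; seller share = |εd|/(εs + |εd|) = 1/24.
So producers capture 1/24 of the subsidy.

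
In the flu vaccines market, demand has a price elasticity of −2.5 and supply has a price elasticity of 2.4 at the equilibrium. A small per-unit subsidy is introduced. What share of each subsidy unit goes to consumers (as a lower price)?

For a small subsidy around the equilibrium, the benefit split depends on the relative slopes, which at a point are proportional to the elasticities.
Buyer share = εs/(εs + |εd|) = 2.4/(2.4 + 2.5) = 24/49; seller share = |εd|/(εs + |εd|) = 25/49.

Consumer share = 24/49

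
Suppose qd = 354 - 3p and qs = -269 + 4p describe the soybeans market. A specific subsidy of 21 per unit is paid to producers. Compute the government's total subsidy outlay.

Government cost = 2583

Pre-subsidy: 354 - 3p = -269 + 4p gives p* = 89, q* = 87.
With the subsidy, sellers receive ps = pb + 21 for each unit, where pb is the price buyers pay.
Supply in terms of pb becomes qs = -269 + 4(pb + 21) = -185 + 4pb. Setting this equal to demand: 354 - 3pb = -185 + 4pb, so pb = 77.
Sellers receive ps = 77 + 21 = 98; q' = 354 − 3·77 = 123.
Government outlay = subsidy × quantity = 21 × 123 = 2583.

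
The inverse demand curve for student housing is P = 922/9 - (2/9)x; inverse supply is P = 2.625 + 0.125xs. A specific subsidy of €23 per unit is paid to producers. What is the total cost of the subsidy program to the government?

Pre-subsidy: 922/9 - (2/9)x = 2.625 + 0.125x gives x* = 287.48 and P* = 38.56.
With the subsidy, sellers receive Ps = Pb + 23 for each unit, where Pb is the price buyers pay.
On the curves, Pb = 922/9 - (2/9)x and Ps = 2.625 + 0.125x; the wedge Ps − Pb = 23 gives 2.625 + 0.125x − (922/9 - (2/9)x) = 23, so x' = 353.72.
Then Pb = 922/9 − (2/9)·353.72 = 23.84 and Ps = 2.625 + 0.125·353.72 = 46.84.
Government outlay = subsidy × quantity = 23 × 353.72 = 8135.56.

Government cost = €8135.56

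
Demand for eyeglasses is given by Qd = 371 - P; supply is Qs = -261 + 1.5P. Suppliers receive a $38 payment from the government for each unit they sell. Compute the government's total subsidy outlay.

Pre-subsidy: 371 - P = -261 + 1.5P gives P* = 252.8, Q* = 118.2.
With the subsidy, sellers receive Ps = Pb + 38 for each unit, where Pb is the price buyers pay.
Supply in terms of Pb becomes Qs = -261 + 1.5(Pb + 38) = -204 + 1.5Pb. Setting this equal to demand: 371 - Pb = -204 + 1.5Pb, so Pb = 230.
Sellers receive Ps = 230 + 38 = 268; Q' = 371 − 1·230 = 141.
Government outlay = subsidy × quantity = 38 × 141 = 5358.

Government cost = $5358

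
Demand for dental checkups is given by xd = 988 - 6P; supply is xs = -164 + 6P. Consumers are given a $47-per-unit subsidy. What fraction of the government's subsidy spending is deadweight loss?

DWL / government spending = 141/1106

Pre-subsidy: 988 - 6P = -164 + 6P gives P* = 96, x* = 412.
With the rebate, buyers effectively pay Pb = Ps − 47, where Ps is the price sellers receive.
Demand in terms of Ps becomes xd = 988 − 6(Ps − 47) = 1270 - 6Ps. Setting this equal to supply: 1270 - 6Ps = -164 + 6Ps, so Ps = 119.5.
Buyers pay Pb = 119.5 − 47 = 72.5; x' = -164 + 6·119.5 = 553.
ΔCS = ½(412 + 553)(96 − 72.5) = 11338.75; ΔPS = ½(412 + 553)(119.5 − 96) = 11338.75.
Government spending = 47 × 553 = 25991.
DWL = ½ × 47 × (553 − 412) = 3313.5; fraction = 3313.5 / 25991 = 141/1106.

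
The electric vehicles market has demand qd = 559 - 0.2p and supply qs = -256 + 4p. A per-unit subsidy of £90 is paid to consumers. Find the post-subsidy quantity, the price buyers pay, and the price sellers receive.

q' = 1612/3; buyers pay 325/3; sellers receive 595/3

Pre-subsidy: 559 - 0.2p = -256 + 4p gives p* = 4075/21, q* = 10924/21.
With the rebate, buyers effectively pay pb = ps − 90, where ps is the price sellers receive.
Demand in terms of ps becomes qd = 559 − 0.2(ps − 90) = 577 - 0.2ps. Setting this equal to supply: 577 - 0.2ps = -256 + 4ps, so ps = 595/3.
Buyers pay pb = 595/3 − 90 = 325/3; q' = -256 + 4·(595/3) = 1612/3.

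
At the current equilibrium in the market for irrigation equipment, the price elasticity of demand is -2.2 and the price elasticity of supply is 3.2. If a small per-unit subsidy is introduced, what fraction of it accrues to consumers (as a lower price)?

For a small subsidy around the equilibrium, the benefit split depends on the relative slopes, which at a point are proportional to the elasticities.
Buyer share = εs/(εs + |εd|) = 3.2/(3.2 + 2.2) = 16/27; seller share = |εd|/(εs + |εd|) = 11/27.

Consumer share = 16/27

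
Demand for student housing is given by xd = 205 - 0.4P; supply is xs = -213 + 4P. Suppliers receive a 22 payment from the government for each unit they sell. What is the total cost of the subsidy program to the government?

Government cost = 3850

Pre-subsidy: 205 - 0.4P = -213 + 4P gives P* = 95, x* = 167.
With the subsidy, sellers receive Ps = Pb + 22 for each unit, where Pb is the price buyers pay.
Supply in terms of Pb becomes xs = -213 + 4(Pb + 22) = -125 + 4Pb. Setting this equal to demand: 205 - 0.4Pb = -125 + 4Pb, so Pb = 75.
Sellers receive Ps = 75 + 22 = 97; x' = 205 − 0.4·75 = 175.
Government outlay = subsidy × quantity = 22 × 175 = 3850.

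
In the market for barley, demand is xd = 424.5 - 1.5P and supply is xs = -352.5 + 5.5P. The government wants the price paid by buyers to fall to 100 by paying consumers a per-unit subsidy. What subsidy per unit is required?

Required subsidy s = 14 per unit

At a buyer price of 100, quantity demanded is 424.5 − 1.5·100 = 274.5.
Sellers supply 274.5 only when they receive Ps with -352.5 + 5.5·Ps = 274.5, i.e. Ps = 114.
s = Ps − Pb = 114 − 100 = 14.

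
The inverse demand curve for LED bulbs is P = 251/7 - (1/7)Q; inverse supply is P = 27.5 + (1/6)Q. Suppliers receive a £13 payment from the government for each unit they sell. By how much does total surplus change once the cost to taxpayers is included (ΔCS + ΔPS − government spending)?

Net change in total surplus = -£273

Pre-subsidy: 251/7 - (1/7)Q = 27.5 + (1/6)Q gives Q* = 27 and P* = 32.
With the subsidy, sellers receive Ps = Pb + 13 for each unit, where Pb is the price buyers pay.
On the curves, Pb = 251/7 - (1/7)Q and Ps = 27.5 + (1/6)Q; the wedge Ps − Pb = 13 gives 27.5 + (1/6)Q − (251/7 - (1/7)Q) = 13, so Q' = 69.
Then Pb = 251/7 − (1/7)·69 = 26 and Ps = 27.5 + (1/6)·69 = 39.
ΔCS = ½(27 + 69)(32 − 26) = 288; ΔPS = ½(27 + 69)(39 − 32) = 336.
Government spending = 13 × 69 = 897.
Net change = 288 + 336 − 897 = -273. The loss equals the DWL triangle ½·13·42.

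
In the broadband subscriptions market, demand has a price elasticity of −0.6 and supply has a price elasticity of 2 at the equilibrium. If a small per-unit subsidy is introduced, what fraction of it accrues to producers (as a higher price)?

For a small subsidy around the equilibrium, the benefit split depends on the relative slopes, which at a point are proportional to the elasticities.
Buyer share = εs/(εs + |εd|) = 2/(2 + 0.6) = 10/13; seller share = |εd|/(εs + |εd|) = 3/13.
So producers capture 3/13 of the subsidy.

Producer share = 3/13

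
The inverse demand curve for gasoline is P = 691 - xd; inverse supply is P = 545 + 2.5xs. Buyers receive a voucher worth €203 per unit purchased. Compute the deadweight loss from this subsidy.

Pre-subsidy: 691 - x = 545 + 2.5x gives x* = 292/7 and P* = 4545/7.
With the rebate, buyers effectively pay Pb = Ps − 203, where Ps is the price sellers receive.
On the curves, Pb = 691 - x and Ps = 545 + 2.5x; the wedge Ps − Pb = 203 gives 545 + 2.5x − (691 - x) = 203, so x' = 698/7.
Then Pb = 691 − 1·(698/7) = 4139/7 and Ps = 545 + 2.5·(698/7) = 5560/7.
The subsidy expands output by 698/7 − 292/7 = 58 past the efficient level; on those units the gap between marginal cost and willingness to pay runs from 0 up to 203.
DWL = ½ × 203 × 58 = 5887.

Deadweight loss = €5887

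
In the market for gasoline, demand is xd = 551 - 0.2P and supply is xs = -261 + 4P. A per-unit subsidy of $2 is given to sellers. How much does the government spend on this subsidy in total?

Pre-subsidy: 551 - 0.2P = -261 + 4P gives P* = 580/3, x* = 1537/3.
With the subsidy, sellers receive Ps = Pb + 2 for each unit, where Pb is the price buyers pay.
Supply in terms of Pb becomes xs = -261 + 4(Pb + 2) = -253 + 4Pb. Setting this equal to demand: 551 - 0.2Pb = -253 + 4Pb, so Pb = 1340/7.
Sellers receive Ps = 1340/7 + 2 = 1354/7; x' = 551 − 0.2·(1340/7) = 3589/7.
Government outlay = subsidy × quantity = 2 × 3589/7 = 7178/7.

Government cost = 7178/7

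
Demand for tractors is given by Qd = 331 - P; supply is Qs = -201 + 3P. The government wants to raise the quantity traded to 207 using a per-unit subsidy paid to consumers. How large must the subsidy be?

Required subsidy s = 12 per unit

At Q = 207, invert demand for the buyer price: Pb = (331 − 207)/1 = 124; invert supply for the seller price: Ps = (207 − (-201))/3 = 136.
The subsidy must fill the gap: s = Ps − Pb = 136 − 124 = 12.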